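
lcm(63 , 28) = 252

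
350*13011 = 4553850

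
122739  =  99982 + 22757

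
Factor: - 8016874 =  - 2^1 * 4008437^1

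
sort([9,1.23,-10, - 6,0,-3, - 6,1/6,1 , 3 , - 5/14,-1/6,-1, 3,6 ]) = [- 10,-6,-6 ,-3, -1,- 5/14, - 1/6, 0, 1/6,1,1.23,  3,3,6, 9] 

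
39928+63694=103622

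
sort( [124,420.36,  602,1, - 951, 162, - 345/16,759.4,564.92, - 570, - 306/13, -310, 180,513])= [  -  951, - 570, - 310  , - 306/13, - 345/16,1, 124,162,180, 420.36,513, 564.92,  602, 759.4] 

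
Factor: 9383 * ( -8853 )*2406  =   - 2^1 *3^2 *11^1 * 13^1 * 227^1*401^1 * 853^1= - 199860883794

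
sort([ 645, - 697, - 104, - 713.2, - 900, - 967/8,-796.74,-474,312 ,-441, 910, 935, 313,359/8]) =[ - 900,-796.74, - 713.2, - 697  , - 474, - 441, - 967/8,-104,359/8, 312, 313,645,910,935 ] 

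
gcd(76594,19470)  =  2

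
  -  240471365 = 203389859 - 443861224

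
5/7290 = 1/1458= 0.00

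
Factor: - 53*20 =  - 1060 =-2^2 * 5^1 * 53^1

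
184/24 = 23/3 = 7.67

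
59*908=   53572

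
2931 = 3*977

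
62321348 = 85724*727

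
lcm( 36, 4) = 36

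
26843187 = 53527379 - 26684192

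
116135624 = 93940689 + 22194935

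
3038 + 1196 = 4234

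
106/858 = 53/429 = 0.12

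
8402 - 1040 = 7362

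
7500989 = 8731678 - 1230689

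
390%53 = 19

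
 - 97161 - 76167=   -173328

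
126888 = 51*2488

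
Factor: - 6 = - 2^1*3^1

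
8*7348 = 58784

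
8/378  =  4/189 = 0.02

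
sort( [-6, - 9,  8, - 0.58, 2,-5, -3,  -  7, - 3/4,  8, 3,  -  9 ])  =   [ - 9, - 9,  -  7, - 6,-5 ,-3 , - 3/4, - 0.58,2, 3,8,8] 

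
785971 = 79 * 9949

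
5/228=5/228 = 0.02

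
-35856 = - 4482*8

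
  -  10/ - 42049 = 10/42049 = 0.00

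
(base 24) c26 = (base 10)6966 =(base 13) 322b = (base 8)15466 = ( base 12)4046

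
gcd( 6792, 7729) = 1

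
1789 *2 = 3578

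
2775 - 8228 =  - 5453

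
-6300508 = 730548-7031056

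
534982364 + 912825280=1447807644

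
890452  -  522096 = 368356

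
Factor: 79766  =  2^1 * 39883^1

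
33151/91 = 33151/91 = 364.30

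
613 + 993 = 1606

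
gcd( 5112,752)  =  8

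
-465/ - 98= 4 + 73/98 = 4.74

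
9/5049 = 1/561=0.00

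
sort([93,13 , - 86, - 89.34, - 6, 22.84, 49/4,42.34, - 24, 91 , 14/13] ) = [ - 89.34, - 86, - 24, - 6,14/13,  49/4, 13, 22.84,42.34,  91,93 ]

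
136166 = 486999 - 350833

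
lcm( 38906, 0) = 0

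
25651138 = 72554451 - 46903313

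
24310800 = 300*81036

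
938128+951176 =1889304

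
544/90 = 272/45 = 6.04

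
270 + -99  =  171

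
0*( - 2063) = 0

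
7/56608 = 7/56608 = 0.00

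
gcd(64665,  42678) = 9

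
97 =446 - 349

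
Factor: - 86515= - 5^1*11^3*13^1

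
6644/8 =830 + 1/2=   830.50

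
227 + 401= 628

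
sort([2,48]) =[2, 48]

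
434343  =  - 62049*(-7) 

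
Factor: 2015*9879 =19906185 = 3^1*5^1*13^1 * 31^1*37^1*89^1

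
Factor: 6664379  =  53^1 * 125743^1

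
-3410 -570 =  - 3980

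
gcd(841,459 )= 1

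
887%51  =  20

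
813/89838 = 271/29946 = 0.01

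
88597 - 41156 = 47441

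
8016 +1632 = 9648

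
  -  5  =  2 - 7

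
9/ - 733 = -1 + 724/733= -0.01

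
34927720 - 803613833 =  - 768686113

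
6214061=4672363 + 1541698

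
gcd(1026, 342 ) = 342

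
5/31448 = 5/31448 = 0.00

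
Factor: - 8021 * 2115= - 16964415 = -3^2*5^1*13^1*47^1 * 617^1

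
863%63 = 44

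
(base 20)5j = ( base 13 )92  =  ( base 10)119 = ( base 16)77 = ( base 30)3T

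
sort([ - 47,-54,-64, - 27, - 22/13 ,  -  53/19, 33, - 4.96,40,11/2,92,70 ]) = [ - 64,-54  ,- 47,-27, - 4.96,-53/19, - 22/13,11/2, 33,  40,70,92 ]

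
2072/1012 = 2 + 12/253 = 2.05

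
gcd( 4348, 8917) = 1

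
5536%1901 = 1734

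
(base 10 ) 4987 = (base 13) 2368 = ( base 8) 11573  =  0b1001101111011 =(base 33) 4J4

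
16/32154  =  8/16077 = 0.00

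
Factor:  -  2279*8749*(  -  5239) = 13^3*31^1*43^1*53^1*673^1 = 104460269069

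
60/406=30/203 = 0.15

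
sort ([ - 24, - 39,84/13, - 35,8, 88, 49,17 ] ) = [-39, - 35  ,-24,84/13, 8, 17, 49,88]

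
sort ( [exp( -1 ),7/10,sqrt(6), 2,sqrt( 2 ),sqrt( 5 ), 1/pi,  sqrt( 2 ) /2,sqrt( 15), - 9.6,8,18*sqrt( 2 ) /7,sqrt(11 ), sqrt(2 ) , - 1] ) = [ - 9.6, - 1,1/pi,exp( - 1), 7/10,sqrt( 2)/2, sqrt(2),sqrt ( 2),2,sqrt(5 ),sqrt(6), sqrt(11),18*sqrt(2) /7,sqrt(15),  8]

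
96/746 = 48/373= 0.13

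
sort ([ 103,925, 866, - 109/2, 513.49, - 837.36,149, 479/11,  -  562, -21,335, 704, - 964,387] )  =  [ - 964, - 837.36,-562 , - 109/2, - 21,479/11, 103, 149, 335,387,513.49,704, 866,925] 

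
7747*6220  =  48186340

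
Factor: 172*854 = 2^3*7^1*43^1*61^1 = 146888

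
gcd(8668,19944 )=4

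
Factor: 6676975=5^2*103^1*2593^1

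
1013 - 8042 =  - 7029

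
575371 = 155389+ 419982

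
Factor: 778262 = 2^1*41^1*9491^1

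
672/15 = 224/5 =44.80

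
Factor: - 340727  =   - 19^1 * 79^1 * 227^1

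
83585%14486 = 11155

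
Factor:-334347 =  - 3^1 * 13^1*8573^1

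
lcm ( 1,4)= 4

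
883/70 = 883/70 = 12.61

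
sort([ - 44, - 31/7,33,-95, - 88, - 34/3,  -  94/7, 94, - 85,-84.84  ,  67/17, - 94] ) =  [ - 95, - 94, - 88, - 85,-84.84,-44  , - 94/7, - 34/3, - 31/7, 67/17, 33, 94 ]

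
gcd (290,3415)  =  5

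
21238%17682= 3556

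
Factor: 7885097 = 11^1*716827^1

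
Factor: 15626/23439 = 2/3 = 2^1 * 3^ ( - 1 )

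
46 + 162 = 208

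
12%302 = 12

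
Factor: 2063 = 2063^1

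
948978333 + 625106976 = 1574085309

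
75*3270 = 245250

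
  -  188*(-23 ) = 4324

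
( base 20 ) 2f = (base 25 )25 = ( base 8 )67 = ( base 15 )3A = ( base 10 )55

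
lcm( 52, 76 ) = 988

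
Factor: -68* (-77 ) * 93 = 486948 = 2^2*3^1*7^1*11^1*17^1*31^1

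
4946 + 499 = 5445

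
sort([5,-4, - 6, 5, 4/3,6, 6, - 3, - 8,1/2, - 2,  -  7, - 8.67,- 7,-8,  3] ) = [  -  8.67,-8, - 8,-7,-7,  -  6, - 4,  -  3,  -  2 , 1/2, 4/3,3, 5, 5,6, 6]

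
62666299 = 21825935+40840364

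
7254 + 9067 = 16321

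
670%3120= 670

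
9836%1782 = 926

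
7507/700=7507/700 = 10.72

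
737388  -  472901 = 264487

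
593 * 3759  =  2229087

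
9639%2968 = 735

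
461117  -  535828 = -74711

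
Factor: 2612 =2^2*653^1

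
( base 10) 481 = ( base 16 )1E1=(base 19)166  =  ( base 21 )11J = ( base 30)g1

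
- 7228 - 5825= - 13053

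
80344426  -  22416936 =57927490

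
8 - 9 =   -  1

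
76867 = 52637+24230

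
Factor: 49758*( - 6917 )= - 344176086  =  - 2^1*3^1*6917^1*8293^1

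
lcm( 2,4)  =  4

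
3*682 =2046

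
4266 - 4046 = 220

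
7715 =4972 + 2743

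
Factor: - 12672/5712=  - 264/119 = - 2^3*3^1 * 7^( - 1)*11^1*17^(-1)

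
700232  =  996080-295848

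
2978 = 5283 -2305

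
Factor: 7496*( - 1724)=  - 2^5 *431^1*937^1 = - 12923104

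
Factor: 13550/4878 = 3^( - 2 )*5^2 = 25/9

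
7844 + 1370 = 9214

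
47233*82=3873106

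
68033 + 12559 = 80592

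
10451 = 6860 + 3591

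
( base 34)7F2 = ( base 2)10000110011100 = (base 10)8604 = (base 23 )g62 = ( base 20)11a4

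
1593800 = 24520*65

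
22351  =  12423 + 9928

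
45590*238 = 10850420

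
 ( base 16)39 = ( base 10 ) 57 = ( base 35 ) 1m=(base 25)27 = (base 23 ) 2B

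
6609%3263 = 83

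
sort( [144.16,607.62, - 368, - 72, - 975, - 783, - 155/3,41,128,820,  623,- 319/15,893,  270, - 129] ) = [ - 975,  -  783, - 368, - 129, - 72, - 155/3, - 319/15,41, 128,144.16,270,  607.62 , 623,820,893]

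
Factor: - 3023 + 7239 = 4216 = 2^3*17^1*31^1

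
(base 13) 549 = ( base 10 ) 906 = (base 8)1612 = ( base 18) 2e6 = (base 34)qm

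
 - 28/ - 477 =28/477  =  0.06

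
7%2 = 1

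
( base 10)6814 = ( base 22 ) e1g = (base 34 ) 5ue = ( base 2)1101010011110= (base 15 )2044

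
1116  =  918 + 198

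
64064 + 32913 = 96977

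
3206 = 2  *1603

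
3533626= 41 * 86186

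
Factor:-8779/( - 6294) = 2^( - 1 ) *3^( - 1)*1049^( - 1) * 8779^1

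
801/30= 26  +  7/10 = 26.70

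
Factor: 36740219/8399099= 8399099^ ( - 1 )*36740219^1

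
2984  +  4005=6989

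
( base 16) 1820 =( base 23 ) BFC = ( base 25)9m1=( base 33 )5M5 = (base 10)6176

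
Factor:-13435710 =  - 2^1*3^1*5^1 * 31^1*14447^1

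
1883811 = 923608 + 960203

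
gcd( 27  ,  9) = 9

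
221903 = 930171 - 708268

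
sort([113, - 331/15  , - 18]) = [ -331/15 , - 18,113]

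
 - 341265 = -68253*5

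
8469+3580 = 12049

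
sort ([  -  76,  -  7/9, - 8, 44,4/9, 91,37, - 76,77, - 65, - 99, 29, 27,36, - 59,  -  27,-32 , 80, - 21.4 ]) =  [ - 99,  -  76,  -  76 , - 65, - 59,  -  32, - 27 , - 21.4,-8,-7/9, 4/9,27, 29,36, 37, 44  ,  77, 80,91]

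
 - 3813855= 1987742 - 5801597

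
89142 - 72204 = 16938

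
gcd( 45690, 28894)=2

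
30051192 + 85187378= 115238570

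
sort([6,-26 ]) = [-26,6] 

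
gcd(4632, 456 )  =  24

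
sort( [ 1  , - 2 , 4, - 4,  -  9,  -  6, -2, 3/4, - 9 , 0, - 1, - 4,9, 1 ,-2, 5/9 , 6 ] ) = [ - 9, - 9, - 6, - 4, - 4, - 2 , - 2,-2, - 1,0, 5/9,3/4, 1,  1,4 , 6, 9 ]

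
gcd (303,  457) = 1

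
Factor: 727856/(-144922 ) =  - 2^3*45491^1 * 72461^(-1 ) = - 363928/72461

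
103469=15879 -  - 87590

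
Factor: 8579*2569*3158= 69600586258 = 2^1*7^1*23^1*367^1*373^1*1579^1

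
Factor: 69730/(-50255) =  - 2^1*23^( - 2)*367^1 = - 734/529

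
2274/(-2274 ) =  - 1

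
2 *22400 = 44800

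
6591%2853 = 885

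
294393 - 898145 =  -603752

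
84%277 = 84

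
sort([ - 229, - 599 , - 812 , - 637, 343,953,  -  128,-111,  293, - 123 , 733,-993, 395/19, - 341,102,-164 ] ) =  [ - 993,- 812, - 637, - 599, - 341, -229 , - 164 , - 128 , -123, - 111,395/19,102,293, 343,733 , 953]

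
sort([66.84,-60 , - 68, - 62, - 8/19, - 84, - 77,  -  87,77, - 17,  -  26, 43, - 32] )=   [-87, - 84, - 77, - 68,  -  62, - 60, - 32, - 26, - 17,  -  8/19 , 43, 66.84,77 ] 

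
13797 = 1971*7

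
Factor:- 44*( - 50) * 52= 114400= 2^5*5^2* 11^1*13^1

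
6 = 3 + 3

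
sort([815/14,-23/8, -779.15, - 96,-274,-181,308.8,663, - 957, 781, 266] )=[  -  957, -779.15, - 274,-181, - 96,-23/8,  815/14 , 266,308.8, 663, 781] 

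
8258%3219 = 1820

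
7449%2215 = 804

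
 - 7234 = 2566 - 9800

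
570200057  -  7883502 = 562316555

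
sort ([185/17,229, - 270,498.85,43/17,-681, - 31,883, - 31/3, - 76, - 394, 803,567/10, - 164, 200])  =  [ - 681, - 394,-270, - 164,  -  76, -31, - 31/3, 43/17, 185/17 , 567/10 , 200,  229,498.85,803,883 ] 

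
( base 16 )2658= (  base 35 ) 80G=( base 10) 9816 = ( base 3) 111110120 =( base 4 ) 2121120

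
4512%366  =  120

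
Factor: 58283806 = 2^1*7^1 * 37^2 * 3041^1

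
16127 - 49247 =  - 33120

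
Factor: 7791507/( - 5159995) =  - 3^2 * 5^( - 1 ) * 181^1 * 4783^1 * 1031999^( - 1)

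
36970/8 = 4621+1/4 = 4621.25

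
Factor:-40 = -2^3*5^1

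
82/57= 82/57 = 1.44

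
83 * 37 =3071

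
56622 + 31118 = 87740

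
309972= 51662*6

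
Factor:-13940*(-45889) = 639692660 = 2^2 * 5^1*17^1 * 41^1*109^1*421^1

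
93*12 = 1116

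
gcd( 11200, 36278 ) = 2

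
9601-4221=5380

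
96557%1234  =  305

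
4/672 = 1/168 = 0.01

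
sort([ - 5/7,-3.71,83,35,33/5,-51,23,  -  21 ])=[ - 51, - 21,-3.71, - 5/7,33/5,23, 35,83]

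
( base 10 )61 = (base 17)3A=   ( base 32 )1T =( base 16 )3D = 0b111101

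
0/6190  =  0  =  0.00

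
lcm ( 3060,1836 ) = 9180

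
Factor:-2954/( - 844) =2^( -1)*7^1 = 7/2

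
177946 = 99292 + 78654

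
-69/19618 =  - 69/19618 = -0.00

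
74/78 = 37/39 = 0.95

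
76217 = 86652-10435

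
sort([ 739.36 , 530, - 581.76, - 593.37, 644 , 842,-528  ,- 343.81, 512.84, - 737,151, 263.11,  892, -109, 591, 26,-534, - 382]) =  [ - 737, - 593.37, -581.76,-534,-528, - 382, - 343.81, - 109,26, 151, 263.11 , 512.84, 530, 591, 644,739.36,842, 892]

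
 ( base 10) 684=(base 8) 1254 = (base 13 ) 408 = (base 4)22230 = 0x2ac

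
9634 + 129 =9763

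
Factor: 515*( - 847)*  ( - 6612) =2884187460 = 2^2*3^1*5^1*7^1*11^2*19^1*29^1*103^1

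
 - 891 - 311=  - 1202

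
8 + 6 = 14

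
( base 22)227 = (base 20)2AJ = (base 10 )1019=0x3FB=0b1111111011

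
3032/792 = 3 + 82/99 = 3.83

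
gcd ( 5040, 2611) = 7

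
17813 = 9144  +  8669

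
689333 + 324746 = 1014079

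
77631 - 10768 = 66863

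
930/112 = 465/56  =  8.30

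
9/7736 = 9/7736 = 0.00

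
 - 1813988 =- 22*82454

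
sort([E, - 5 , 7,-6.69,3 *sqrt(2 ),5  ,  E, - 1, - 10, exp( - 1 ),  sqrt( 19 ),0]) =[ - 10,-6.69,  -  5, - 1 , 0, exp(- 1 ) , E, E,  3 * sqrt (2 ), sqrt( 19 ),5,7 ] 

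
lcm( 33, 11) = 33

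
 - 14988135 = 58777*( - 255 )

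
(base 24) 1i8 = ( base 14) 528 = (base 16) 3f8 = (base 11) 844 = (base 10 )1016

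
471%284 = 187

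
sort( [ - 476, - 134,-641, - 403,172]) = [ - 641,-476 ,-403, - 134, 172]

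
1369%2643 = 1369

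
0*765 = 0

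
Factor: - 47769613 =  - 2143^1*22291^1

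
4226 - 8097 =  - 3871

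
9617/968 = 9 + 905/968 = 9.93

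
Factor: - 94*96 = -9024   =  - 2^6*3^1*47^1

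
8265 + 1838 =10103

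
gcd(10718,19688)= 46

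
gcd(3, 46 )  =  1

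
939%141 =93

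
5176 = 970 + 4206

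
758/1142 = 379/571=0.66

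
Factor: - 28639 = - 13^1*2203^1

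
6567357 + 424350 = 6991707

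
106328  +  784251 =890579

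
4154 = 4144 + 10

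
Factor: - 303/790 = -2^( - 1)*3^1*5^ (- 1)*79^(- 1 ) * 101^1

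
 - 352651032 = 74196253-426847285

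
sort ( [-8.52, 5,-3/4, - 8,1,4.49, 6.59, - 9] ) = [-9,-8.52, - 8, - 3/4,1,4.49 , 5,  6.59] 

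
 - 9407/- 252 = 9407/252= 37.33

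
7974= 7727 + 247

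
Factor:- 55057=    - 55057^1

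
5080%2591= 2489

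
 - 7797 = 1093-8890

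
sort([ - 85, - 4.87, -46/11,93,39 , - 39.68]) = [  -  85, - 39.68,-4.87,-46/11, 39,93 ]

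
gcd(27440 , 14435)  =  5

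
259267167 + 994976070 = 1254243237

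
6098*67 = 408566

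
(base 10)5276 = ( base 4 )1102130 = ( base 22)AJI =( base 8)12234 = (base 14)1CCC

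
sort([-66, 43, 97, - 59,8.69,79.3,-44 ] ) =[ - 66, - 59, - 44, 8.69, 43,79.3,97]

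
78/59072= 3/2272 = 0.00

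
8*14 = 112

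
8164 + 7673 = 15837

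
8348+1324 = 9672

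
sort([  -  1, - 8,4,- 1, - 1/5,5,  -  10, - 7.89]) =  [ - 10, - 8, - 7.89, - 1, - 1, - 1/5,4 , 5]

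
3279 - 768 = 2511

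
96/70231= 96/70231= 0.00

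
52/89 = 52/89 = 0.58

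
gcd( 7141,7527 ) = 193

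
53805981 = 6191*8691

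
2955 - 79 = 2876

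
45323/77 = 588+47/77  =  588.61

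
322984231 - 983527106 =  - 660542875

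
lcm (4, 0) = 0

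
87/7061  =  87/7061 = 0.01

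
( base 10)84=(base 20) 44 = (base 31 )2M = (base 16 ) 54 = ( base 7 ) 150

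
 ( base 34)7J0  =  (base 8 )21042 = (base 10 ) 8738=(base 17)1D40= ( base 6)104242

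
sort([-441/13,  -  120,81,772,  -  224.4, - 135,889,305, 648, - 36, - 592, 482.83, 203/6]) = [  -  592, - 224.4 , - 135, - 120, - 36, -441/13,203/6, 81,305,  482.83,648, 772,889]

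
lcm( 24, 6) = 24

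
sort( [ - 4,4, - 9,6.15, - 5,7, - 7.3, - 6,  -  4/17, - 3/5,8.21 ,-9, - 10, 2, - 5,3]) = [ - 10, - 9, - 9, - 7.3, - 6, - 5, - 5, - 4, - 3/5, - 4/17,2, 3,4,6.15, 7,8.21] 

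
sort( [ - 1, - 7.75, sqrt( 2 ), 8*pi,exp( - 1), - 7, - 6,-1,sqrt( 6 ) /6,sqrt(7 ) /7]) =[ - 7.75, - 7, - 6 ,-1,  -  1,exp( - 1 ), sqrt( 7 )/7,sqrt( 6 ) /6, sqrt( 2 ),8*pi ] 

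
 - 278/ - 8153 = 278/8153 = 0.03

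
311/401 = 311/401 = 0.78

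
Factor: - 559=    - 13^1*43^1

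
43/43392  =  43/43392 = 0.00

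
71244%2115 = 1449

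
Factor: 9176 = 2^3*31^1*37^1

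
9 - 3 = 6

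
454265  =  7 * 64895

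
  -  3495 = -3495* 1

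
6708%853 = 737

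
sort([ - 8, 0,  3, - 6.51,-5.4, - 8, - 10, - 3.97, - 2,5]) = [-10 ,  -  8 ,-8, - 6.51,-5.4, - 3.97,-2, 0,3,  5]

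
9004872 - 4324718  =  4680154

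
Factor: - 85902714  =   - 2^1 * 3^3*1590791^1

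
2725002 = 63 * 43254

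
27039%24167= 2872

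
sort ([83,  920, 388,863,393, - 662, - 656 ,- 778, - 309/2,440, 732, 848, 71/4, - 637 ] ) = [ - 778, - 662, - 656, - 637, - 309/2, 71/4 , 83, 388, 393 , 440, 732, 848, 863, 920]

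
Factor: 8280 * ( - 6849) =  - 56709720 = -2^3*3^4*5^1*23^1*761^1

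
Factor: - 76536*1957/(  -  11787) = 2^3*3^1*19^1*103^1 *1063^1*3929^(-1) = 49926984/3929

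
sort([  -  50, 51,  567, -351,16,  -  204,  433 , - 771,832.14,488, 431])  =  [  -  771,  -  351,- 204, - 50, 16,51,  431, 433,488, 567, 832.14] 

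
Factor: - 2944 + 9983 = 7039 = 7039^1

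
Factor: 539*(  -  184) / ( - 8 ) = 7^2 * 11^1 * 23^1 = 12397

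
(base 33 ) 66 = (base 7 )411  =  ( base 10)204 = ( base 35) 5t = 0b11001100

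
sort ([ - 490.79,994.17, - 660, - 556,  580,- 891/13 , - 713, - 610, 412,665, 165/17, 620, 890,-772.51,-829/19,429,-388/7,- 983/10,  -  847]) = [ - 847,-772.51, - 713,-660,-610,  -  556, - 490.79,-983/10, - 891/13,-388/7,-829/19,165/17,412,429,580 , 620, 665 , 890,  994.17 ] 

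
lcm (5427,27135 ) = 27135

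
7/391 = 7/391 = 0.02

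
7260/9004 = 1815/2251= 0.81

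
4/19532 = 1/4883= 0.00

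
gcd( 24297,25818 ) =39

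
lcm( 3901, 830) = 39010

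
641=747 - 106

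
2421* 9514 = 23033394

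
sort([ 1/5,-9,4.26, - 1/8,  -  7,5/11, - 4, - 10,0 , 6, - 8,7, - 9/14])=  [ - 10, - 9, - 8, - 7,-4, - 9/14, - 1/8,0,1/5,5/11, 4.26,  6,7]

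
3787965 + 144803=3932768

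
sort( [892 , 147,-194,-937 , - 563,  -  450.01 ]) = [-937, - 563, - 450.01, - 194, 147,892 ] 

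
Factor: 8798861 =29^1*303409^1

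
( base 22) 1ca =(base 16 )2F6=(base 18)262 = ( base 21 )1f2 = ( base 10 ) 758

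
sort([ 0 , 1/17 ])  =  [0, 1/17 ] 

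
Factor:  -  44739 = -3^3*1657^1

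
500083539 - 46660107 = 453423432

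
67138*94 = 6310972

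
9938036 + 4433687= 14371723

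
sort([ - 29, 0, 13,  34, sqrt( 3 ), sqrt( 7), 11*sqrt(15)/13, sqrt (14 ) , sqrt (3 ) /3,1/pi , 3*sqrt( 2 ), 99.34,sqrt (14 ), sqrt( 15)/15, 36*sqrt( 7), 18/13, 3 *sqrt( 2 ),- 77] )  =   [ - 77,-29, 0, sqrt(  15 )/15, 1/pi,  sqrt(3)/3, 18/13,sqrt (3 ),  sqrt(7), 11*sqrt(15) /13, sqrt(14),sqrt (14),3*sqrt(2 ),3*sqrt( 2 ),13 , 34,36*sqrt( 7 ),99.34]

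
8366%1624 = 246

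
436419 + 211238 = 647657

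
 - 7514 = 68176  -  75690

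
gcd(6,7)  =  1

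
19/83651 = 19/83651 = 0.00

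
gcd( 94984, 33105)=1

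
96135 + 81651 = 177786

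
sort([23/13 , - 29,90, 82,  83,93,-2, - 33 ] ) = [-33, - 29,  -  2 , 23/13 , 82,  83, 90, 93]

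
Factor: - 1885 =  - 5^1 * 13^1*29^1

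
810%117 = 108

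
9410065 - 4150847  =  5259218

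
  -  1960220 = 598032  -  2558252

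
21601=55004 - 33403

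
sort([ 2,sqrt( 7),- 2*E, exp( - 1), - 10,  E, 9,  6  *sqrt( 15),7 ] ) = [ - 10, - 2*E, exp( - 1 ),  2,sqrt( 7 ),E, 7, 9,  6*sqrt( 15) ]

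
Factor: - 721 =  - 7^1* 103^1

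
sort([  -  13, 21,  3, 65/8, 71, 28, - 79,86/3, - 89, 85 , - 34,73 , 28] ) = [ - 89, - 79 , - 34 ,  -  13, 3 , 65/8,21,  28, 28,86/3, 71  ,  73,85]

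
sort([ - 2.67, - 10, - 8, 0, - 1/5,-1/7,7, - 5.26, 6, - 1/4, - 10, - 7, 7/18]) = [ - 10 , - 10, - 8, - 7, - 5.26 , - 2.67,-1/4, - 1/5, - 1/7,0,  7/18, 6,7]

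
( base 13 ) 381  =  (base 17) 220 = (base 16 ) 264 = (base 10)612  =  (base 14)31A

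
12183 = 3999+8184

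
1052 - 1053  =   - 1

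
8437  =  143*59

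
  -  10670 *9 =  - 96030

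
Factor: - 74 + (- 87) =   -  7^1*23^1= - 161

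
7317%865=397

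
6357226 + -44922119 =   -  38564893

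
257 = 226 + 31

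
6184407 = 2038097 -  - 4146310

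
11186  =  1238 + 9948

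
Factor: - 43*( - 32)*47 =64672 = 2^5*43^1*47^1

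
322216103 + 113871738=436087841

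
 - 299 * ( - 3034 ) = 907166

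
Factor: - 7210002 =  - 2^1*3^1 * 503^1*2389^1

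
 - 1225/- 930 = 1 + 59/186  =  1.32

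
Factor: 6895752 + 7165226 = 2^1*7030489^1 = 14060978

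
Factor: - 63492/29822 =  - 2^1 * 3^1 * 11^1*31^ ( - 1)= - 66/31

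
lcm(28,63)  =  252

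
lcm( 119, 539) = 9163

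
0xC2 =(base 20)9e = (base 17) B7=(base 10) 194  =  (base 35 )5j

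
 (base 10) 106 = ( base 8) 152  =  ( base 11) 97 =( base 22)4i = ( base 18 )5g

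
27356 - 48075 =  - 20719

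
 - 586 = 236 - 822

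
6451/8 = 6451/8 = 806.38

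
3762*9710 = 36529020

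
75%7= 5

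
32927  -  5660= 27267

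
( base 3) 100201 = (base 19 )DF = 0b100000110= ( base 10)262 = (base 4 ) 10012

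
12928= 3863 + 9065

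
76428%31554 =13320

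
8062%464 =174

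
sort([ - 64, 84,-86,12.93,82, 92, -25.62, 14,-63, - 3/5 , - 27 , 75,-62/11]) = [ - 86,-64, - 63, - 27,  -  25.62, - 62/11,  -  3/5, 12.93,14, 75,82 , 84,92 ]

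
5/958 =5/958 = 0.01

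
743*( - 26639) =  - 19792777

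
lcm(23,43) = 989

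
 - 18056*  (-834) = 15058704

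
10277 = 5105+5172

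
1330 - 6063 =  - 4733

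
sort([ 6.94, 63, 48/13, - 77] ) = [ - 77, 48/13, 6.94, 63 ]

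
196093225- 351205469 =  - 155112244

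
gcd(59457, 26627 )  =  1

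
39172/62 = 19586/31 = 631.81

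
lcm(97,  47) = 4559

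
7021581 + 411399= 7432980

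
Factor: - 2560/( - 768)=2^1*3^( - 1)*5^1  =  10/3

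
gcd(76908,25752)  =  348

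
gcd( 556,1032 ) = 4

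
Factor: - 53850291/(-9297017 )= 3^1*11^1 * 23^1*70949^1*9297017^ ( - 1)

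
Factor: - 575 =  - 5^2*23^1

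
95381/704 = 135 + 31/64 = 135.48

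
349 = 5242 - 4893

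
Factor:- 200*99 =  - 2^3 * 3^2*5^2 * 11^1=- 19800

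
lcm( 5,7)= 35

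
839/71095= 839/71095 = 0.01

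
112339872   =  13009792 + 99330080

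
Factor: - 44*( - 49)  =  2156 = 2^2*7^2*11^1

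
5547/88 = 5547/88  =  63.03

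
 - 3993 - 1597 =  - 5590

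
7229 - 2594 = 4635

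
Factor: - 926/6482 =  - 7^( - 1)=-1/7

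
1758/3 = 586=586.00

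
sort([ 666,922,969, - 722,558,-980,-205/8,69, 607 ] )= [ - 980, - 722, - 205/8,69,558,607,666, 922 , 969]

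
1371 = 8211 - 6840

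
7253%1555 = 1033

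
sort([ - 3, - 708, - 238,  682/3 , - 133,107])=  [ - 708,-238, - 133, - 3, 107, 682/3] 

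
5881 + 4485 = 10366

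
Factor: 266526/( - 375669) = -2^1*7^( - 1) * 13^1*17^1*89^( -1) = -  442/623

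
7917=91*87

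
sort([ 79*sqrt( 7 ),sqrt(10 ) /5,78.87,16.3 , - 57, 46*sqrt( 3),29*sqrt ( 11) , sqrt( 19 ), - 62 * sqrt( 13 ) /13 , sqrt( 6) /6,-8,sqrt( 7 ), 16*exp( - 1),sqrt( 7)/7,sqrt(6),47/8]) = [ - 57,-62*sqrt(13 ) /13, - 8, sqrt( 7 ) /7,sqrt(  6 )/6 , sqrt( 10) /5,  sqrt( 6) , sqrt (7 ),sqrt( 19 ),47/8,  16*exp(- 1) , 16.3, 78.87,46 *sqrt(3 ),  29*sqrt( 11 ), 79*sqrt( 7)] 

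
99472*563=56002736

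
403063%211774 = 191289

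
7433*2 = 14866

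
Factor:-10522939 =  - 7^1 * 193^1*7789^1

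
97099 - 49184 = 47915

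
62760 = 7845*8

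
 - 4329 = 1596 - 5925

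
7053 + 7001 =14054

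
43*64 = 2752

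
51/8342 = 51/8342 = 0.01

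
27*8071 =217917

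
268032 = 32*8376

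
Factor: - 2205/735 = - 3 = - 3^1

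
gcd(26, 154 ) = 2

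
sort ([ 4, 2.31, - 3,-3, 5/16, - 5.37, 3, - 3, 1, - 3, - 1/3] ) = [ - 5.37, -3 , - 3,-3 , - 3, - 1/3,5/16, 1,2.31, 3,4]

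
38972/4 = 9743 = 9743.00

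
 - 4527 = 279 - 4806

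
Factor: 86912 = 2^7 * 7^1*97^1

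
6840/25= 1368/5 = 273.60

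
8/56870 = 4/28435 = 0.00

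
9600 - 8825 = 775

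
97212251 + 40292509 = 137504760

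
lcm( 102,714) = 714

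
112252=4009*28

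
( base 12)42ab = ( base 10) 7331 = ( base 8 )16243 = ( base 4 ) 1302203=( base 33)6o5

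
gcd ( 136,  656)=8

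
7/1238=7/1238 = 0.01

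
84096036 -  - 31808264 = 115904300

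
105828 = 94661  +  11167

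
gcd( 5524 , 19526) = 2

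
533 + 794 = 1327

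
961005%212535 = 110865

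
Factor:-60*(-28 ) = 1680 = 2^4* 3^1*5^1*7^1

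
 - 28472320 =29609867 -58082187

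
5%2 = 1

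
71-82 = -11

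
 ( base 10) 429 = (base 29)EN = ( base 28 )f9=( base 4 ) 12231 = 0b110101101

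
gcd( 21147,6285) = 3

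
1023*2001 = 2047023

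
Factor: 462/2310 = 1/5 = 5^( - 1 )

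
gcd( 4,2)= 2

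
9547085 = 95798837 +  - 86251752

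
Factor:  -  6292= - 2^2*11^2*13^1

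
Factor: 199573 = 11^1 * 18143^1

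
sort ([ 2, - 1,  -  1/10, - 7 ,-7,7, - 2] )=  [-7,-7, - 2, - 1,-1/10, 2,7 ]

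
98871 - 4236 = 94635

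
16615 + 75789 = 92404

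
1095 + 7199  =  8294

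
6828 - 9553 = -2725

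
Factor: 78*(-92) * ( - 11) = 78936 = 2^3*3^1*11^1 * 13^1*23^1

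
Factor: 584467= 13^1*44959^1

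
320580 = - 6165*( - 52) 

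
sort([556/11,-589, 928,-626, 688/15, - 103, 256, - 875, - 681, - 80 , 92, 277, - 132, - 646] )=[ - 875 , - 681, - 646,-626, - 589, - 132, - 103, - 80, 688/15,556/11, 92,256, 277, 928 ]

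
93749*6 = 562494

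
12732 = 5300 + 7432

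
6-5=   1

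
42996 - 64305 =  - 21309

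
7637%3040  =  1557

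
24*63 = 1512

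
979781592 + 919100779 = 1898882371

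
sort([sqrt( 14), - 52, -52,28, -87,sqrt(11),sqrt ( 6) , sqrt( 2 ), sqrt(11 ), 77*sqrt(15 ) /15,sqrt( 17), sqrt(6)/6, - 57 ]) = [ - 87,-57,- 52, - 52,sqrt( 6)/6, sqrt( 2),sqrt( 6), sqrt( 11),sqrt( 11 ),sqrt(14 ),sqrt( 17),77*sqrt ( 15 ) /15,  28 ] 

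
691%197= 100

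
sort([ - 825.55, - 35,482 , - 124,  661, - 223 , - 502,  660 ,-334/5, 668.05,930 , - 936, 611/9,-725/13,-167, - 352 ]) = [ - 936, - 825.55, - 502, - 352 , - 223, - 167, - 124, - 334/5,  -  725/13, - 35,611/9 , 482,660, 661, 668.05,930 ]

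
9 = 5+4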